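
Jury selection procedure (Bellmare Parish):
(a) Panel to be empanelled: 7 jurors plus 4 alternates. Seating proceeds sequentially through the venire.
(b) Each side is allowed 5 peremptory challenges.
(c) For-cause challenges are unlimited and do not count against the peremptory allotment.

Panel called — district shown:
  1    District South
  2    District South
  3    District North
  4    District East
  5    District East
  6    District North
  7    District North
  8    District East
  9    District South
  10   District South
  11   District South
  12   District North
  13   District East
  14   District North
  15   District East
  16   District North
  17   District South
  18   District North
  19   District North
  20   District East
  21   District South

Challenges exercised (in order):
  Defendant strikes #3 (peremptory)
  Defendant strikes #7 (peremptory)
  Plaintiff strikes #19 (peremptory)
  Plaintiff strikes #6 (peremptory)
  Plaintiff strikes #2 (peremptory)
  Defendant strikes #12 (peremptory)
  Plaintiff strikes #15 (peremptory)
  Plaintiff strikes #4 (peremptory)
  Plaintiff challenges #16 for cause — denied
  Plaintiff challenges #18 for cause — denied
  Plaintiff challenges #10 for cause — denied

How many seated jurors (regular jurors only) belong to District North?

Removed: #2, #3, #4, #6, #7, #12, #15, #19.
Seated jurors 1–7: #1, #5, #8, #9, #10, #11, #13 (alternates #14, #16, #17, #18 not counted).
None of those are in District North → 0.

0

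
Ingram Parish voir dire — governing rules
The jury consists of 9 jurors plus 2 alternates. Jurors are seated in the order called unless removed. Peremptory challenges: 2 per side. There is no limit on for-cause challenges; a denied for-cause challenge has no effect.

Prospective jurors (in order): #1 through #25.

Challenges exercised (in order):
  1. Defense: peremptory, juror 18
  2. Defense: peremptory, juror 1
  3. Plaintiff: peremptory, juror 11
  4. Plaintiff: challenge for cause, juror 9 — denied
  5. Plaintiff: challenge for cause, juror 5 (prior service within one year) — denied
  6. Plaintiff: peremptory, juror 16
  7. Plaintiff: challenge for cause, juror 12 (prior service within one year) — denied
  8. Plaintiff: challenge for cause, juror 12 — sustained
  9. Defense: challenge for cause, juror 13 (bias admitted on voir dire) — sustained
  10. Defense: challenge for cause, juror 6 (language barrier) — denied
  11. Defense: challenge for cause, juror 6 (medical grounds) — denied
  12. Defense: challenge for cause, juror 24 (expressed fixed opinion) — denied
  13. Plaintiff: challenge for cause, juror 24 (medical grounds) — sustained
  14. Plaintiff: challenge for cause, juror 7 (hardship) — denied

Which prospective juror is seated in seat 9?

10

Removed: #1, #11, #12, #13, #16, #18, #24. (#5, #6, #7, #9 stay — for-cause denied.)
Seating in order: seats 1–9 → #2, #3, #4, #5, #6, #7, #8, #9, #10; alternates → #14, #15.
So seat 9 is #10.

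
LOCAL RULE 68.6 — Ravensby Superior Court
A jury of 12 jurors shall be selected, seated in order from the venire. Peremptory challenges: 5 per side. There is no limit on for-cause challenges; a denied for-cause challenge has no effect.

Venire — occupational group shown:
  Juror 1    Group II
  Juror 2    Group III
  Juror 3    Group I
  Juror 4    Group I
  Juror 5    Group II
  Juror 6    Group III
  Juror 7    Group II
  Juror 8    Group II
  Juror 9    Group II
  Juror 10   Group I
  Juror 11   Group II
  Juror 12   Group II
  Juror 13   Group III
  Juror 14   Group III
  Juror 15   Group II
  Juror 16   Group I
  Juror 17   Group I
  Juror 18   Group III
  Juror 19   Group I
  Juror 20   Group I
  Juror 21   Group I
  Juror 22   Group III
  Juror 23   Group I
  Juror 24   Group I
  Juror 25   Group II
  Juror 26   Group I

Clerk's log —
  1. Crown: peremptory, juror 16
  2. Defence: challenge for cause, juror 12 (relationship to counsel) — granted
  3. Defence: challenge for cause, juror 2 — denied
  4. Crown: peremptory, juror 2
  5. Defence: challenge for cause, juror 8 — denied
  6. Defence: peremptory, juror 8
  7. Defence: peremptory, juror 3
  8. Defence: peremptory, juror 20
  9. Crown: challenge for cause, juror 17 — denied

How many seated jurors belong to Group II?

6

Removed: #2, #3, #8, #12, #16, #20.
Seated jurors 1–12: #1, #4, #5, #6, #7, #9, #10, #11, #13, #14, #15, #17.
Of those, in Group II: #1, #5, #7, #9, #11, #15 → 6.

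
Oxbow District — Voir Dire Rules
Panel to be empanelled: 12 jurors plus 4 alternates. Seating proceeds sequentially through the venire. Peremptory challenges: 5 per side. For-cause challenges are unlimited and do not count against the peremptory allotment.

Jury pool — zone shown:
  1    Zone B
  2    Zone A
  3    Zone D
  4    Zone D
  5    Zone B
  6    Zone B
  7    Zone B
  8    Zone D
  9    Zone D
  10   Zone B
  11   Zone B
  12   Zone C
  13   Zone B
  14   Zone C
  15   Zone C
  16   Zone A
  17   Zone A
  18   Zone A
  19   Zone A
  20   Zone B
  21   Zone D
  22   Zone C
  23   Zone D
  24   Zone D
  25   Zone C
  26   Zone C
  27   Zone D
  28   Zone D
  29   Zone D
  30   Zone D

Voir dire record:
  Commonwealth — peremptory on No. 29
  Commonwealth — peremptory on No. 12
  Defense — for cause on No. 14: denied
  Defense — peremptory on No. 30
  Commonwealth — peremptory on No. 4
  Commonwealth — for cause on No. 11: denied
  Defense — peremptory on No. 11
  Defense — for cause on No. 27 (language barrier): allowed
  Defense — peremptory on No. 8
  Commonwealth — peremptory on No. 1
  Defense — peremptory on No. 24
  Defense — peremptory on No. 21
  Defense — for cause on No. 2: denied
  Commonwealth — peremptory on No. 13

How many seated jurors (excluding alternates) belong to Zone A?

4

Removed: #1, #4, #8, #11, #12, #13, #21, #24, #27, #29, #30.
Seated jurors 1–12: #2, #3, #5, #6, #7, #9, #10, #14, #15, #16, #17, #18 (alternates #19, #20, #22, #23 not counted).
Of those, in Zone A: #2, #16, #17, #18 → 4.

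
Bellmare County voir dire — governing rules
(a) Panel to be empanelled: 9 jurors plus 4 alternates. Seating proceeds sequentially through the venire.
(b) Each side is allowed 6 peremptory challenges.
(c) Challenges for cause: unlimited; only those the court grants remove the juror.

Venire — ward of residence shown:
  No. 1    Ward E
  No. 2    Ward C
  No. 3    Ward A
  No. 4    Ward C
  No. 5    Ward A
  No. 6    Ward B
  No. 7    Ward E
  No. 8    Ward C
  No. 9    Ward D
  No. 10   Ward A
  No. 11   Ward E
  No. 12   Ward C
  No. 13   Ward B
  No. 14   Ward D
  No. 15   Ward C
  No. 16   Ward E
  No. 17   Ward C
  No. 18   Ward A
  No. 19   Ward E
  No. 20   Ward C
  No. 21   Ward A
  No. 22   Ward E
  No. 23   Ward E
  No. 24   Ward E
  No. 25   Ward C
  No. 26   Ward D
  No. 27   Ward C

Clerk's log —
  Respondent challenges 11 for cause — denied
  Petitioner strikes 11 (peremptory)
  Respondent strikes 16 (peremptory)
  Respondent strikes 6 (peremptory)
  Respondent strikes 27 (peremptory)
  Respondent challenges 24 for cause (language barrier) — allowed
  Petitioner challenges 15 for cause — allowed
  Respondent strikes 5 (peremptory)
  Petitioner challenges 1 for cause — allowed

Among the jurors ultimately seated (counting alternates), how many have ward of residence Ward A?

Removed: #1, #5, #6, #11, #15, #16, #24, #27.
Seated (13 incl. alternates): #2, #3, #4, #7, #8, #9, #10, #12, #13, #14, #17, #18, #19.
Of those, in Ward A: #3, #10, #18 → 3.

3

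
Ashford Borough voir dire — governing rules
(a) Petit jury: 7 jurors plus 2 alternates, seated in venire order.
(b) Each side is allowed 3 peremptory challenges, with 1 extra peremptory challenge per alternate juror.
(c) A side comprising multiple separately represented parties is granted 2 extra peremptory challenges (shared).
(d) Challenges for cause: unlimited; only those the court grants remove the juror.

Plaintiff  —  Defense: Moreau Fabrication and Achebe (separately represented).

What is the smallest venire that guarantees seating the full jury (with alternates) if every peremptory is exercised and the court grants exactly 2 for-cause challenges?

23

Seats to fill: 7 + 2 alternates = 9.
Peremptories — Plaintiff: 3 + 1×2 = 5; Defense: 3 + 1×2 + 2 = 7; total 12.
For-cause removals: 2.
Minimum venire: 9 + 12 + 2 = 23.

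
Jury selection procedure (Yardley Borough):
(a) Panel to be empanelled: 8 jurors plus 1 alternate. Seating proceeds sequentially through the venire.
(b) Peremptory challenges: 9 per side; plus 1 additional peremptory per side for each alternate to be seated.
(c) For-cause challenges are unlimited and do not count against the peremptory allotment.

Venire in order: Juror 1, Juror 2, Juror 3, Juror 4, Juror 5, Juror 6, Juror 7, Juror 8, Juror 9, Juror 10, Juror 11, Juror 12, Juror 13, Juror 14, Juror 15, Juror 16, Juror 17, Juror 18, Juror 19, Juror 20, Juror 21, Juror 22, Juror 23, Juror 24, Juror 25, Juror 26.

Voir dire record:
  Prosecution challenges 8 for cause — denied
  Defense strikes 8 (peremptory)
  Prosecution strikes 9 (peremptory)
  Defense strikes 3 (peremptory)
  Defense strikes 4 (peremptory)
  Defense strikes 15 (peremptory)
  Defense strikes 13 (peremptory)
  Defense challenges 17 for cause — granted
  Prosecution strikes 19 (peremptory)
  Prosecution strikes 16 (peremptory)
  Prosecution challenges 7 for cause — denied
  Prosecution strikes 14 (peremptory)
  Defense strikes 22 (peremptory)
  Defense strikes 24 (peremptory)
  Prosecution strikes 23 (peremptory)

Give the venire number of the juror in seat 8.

Removed: #3, #4, #8, #9, #13, #14, #15, #16, #17, #19, #22, #23, #24. (#7 stays — for-cause denied.)
Seating in order: seats 1–8 → #1, #2, #5, #6, #7, #10, #11, #12; alternates → #18.
So seat 8 is #12.

12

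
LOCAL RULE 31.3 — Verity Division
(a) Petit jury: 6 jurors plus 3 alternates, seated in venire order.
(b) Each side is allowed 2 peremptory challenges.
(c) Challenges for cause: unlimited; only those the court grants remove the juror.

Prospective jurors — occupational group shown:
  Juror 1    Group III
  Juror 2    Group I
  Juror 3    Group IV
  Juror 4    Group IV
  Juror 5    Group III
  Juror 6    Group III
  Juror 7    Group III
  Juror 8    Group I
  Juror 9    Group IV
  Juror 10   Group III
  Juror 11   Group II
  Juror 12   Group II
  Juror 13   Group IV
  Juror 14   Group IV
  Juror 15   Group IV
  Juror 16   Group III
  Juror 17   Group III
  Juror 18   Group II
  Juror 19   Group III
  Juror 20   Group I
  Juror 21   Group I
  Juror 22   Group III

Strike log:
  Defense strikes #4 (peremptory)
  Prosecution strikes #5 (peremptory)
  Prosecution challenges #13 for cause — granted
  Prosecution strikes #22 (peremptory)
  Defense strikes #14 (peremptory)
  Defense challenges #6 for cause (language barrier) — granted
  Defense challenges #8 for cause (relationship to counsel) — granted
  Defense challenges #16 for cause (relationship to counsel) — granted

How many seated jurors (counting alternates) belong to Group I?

1

Removed: #4, #5, #6, #8, #13, #14, #16, #22.
Seated (9 incl. alternates): #1, #2, #3, #7, #9, #10, #11, #12, #15.
Of those, in Group I: #2 → 1.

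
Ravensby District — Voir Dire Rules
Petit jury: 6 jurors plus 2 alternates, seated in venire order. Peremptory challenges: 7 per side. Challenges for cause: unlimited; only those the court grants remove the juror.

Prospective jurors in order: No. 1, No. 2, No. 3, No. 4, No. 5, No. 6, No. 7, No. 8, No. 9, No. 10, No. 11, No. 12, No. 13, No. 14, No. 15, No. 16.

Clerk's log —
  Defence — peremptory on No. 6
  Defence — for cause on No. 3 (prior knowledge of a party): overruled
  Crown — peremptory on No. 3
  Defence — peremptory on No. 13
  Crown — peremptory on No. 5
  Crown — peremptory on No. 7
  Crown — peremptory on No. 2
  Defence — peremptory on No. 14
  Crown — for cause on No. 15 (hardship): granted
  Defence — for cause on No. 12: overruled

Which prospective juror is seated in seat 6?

Removed: #2, #3, #5, #6, #7, #13, #14, #15. (#12 stays — for-cause denied.)
Seating in order: seats 1–6 → #1, #4, #8, #9, #10, #11; alternates → #12, #16.
So seat 6 is #11.

11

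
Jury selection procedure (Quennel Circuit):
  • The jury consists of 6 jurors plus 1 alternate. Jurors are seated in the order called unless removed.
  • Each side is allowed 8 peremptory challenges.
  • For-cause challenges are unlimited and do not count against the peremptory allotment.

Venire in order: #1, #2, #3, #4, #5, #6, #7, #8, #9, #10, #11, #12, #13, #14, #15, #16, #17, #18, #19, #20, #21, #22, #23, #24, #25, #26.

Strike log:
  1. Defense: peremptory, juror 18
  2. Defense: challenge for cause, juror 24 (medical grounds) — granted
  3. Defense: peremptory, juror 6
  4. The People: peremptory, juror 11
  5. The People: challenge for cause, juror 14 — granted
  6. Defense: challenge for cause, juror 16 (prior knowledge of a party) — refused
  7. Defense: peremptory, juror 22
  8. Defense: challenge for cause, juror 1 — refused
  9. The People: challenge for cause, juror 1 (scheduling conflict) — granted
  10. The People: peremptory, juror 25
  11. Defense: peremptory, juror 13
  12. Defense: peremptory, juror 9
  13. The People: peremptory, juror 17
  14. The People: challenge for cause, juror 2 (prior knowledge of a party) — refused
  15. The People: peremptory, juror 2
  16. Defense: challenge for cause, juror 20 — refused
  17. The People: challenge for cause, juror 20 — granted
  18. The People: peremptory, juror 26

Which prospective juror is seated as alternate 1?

12

Removed: #1, #2, #6, #9, #11, #13, #14, #17, #18, #20, #22, #24, #25, #26. (#16 stays — for-cause denied.)
Seating in order: seats 1–6 → #3, #4, #5, #7, #8, #10; alternates → #12.
So alternate 1 is #12.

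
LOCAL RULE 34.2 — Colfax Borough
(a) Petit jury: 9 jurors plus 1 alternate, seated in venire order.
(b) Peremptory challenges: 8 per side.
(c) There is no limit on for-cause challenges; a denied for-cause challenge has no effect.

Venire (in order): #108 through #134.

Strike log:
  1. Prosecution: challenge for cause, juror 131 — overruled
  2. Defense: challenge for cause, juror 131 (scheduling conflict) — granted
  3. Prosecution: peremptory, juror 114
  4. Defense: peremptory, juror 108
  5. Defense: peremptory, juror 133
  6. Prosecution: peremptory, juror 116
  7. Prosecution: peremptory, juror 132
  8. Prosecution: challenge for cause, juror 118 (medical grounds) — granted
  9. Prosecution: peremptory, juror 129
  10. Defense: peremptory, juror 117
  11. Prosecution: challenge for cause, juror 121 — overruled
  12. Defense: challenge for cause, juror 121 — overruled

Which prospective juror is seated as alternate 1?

122

Removed: #108, #114, #116, #117, #118, #129, #131, #132, #133. (#121 stays — for-cause denied.)
Filling seats in venire order through position 10: #109, #110, #111, #112, #113, #115, #119, #120, #121, #122.
So alternate 1 is #122.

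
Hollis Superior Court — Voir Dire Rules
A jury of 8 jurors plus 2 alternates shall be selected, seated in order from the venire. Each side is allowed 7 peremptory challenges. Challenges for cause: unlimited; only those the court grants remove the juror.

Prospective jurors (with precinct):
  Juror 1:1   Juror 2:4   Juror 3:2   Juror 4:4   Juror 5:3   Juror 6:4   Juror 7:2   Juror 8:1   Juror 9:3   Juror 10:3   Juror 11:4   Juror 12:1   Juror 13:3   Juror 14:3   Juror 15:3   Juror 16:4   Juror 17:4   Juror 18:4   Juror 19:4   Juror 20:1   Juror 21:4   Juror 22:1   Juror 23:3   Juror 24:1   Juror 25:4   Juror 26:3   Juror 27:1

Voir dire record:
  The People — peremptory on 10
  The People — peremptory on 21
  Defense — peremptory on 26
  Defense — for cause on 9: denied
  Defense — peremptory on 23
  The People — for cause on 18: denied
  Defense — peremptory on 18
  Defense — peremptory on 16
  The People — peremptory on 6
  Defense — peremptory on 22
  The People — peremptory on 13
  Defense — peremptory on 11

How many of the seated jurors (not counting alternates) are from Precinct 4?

2

Removed: #6, #10, #11, #13, #16, #18, #21, #22, #23, #26.
Seated jurors 1–8: #1, #2, #3, #4, #5, #7, #8, #9 (alternates #12, #14 not counted).
Of those, in Precinct 4: #2, #4 → 2.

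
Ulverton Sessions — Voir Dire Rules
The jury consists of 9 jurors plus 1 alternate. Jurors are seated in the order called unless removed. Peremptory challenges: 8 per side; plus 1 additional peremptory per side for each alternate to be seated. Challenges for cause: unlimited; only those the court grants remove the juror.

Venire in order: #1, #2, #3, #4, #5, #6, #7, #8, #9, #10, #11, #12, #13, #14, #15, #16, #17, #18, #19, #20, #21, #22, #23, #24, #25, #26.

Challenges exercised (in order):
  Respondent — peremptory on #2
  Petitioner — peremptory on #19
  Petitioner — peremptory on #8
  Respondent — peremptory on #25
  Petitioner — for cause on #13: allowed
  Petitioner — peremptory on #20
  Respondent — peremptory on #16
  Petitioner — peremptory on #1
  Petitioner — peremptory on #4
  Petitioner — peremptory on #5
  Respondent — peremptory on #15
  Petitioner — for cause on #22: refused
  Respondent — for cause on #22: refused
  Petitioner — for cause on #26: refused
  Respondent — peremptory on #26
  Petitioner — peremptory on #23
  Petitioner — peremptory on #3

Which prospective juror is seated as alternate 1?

Removed: #1, #2, #3, #4, #5, #8, #13, #15, #16, #19, #20, #23, #25, #26. (#22 stays — for-cause denied.)
Seating in order: seats 1–9 → #6, #7, #9, #10, #11, #12, #14, #17, #18; alternates → #21.
So alternate 1 is #21.

21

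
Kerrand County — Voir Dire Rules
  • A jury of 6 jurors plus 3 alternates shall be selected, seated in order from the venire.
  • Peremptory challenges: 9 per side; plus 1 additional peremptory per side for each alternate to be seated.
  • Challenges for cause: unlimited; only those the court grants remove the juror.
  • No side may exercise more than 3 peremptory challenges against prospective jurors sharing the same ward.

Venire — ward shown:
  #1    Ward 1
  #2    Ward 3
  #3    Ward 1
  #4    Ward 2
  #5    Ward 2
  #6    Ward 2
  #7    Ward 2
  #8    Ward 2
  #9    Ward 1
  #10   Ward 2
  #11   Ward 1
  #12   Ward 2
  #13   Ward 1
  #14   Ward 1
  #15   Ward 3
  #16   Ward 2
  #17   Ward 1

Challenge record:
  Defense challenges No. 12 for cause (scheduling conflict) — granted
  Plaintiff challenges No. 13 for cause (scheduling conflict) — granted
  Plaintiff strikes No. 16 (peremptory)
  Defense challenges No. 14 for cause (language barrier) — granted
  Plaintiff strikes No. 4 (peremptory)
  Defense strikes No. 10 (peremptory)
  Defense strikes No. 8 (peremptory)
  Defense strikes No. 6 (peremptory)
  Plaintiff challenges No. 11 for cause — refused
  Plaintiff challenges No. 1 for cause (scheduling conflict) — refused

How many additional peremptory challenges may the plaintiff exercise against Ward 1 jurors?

Plaintiff peremptories so far: #16, #4 — 2 of 12 used, 10 left overall.
Against Ward 1: none yet — per-ward cap 3 leaves 3.
Binding limit: min(10, 3) = 3.

3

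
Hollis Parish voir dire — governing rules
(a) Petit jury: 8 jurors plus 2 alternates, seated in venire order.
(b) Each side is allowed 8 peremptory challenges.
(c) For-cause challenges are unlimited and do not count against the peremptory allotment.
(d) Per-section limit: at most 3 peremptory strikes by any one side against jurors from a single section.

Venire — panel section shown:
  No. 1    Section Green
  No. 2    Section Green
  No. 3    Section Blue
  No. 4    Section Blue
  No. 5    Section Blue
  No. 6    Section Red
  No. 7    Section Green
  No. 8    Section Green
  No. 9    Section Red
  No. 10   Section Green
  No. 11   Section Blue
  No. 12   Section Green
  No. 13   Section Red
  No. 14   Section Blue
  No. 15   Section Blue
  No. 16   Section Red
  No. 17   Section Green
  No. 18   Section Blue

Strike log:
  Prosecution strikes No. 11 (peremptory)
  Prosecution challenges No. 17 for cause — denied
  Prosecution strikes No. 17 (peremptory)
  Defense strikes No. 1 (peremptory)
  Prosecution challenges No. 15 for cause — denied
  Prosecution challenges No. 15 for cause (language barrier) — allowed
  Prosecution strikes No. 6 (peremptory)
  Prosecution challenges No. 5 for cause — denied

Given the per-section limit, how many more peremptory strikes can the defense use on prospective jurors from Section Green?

Defense peremptories so far: #1 — 1 of 8 used, 7 left overall.
Against Section Green: #1 — 1 used; per-section cap 3 leaves 2.
Binding limit: min(7, 2) = 2.

2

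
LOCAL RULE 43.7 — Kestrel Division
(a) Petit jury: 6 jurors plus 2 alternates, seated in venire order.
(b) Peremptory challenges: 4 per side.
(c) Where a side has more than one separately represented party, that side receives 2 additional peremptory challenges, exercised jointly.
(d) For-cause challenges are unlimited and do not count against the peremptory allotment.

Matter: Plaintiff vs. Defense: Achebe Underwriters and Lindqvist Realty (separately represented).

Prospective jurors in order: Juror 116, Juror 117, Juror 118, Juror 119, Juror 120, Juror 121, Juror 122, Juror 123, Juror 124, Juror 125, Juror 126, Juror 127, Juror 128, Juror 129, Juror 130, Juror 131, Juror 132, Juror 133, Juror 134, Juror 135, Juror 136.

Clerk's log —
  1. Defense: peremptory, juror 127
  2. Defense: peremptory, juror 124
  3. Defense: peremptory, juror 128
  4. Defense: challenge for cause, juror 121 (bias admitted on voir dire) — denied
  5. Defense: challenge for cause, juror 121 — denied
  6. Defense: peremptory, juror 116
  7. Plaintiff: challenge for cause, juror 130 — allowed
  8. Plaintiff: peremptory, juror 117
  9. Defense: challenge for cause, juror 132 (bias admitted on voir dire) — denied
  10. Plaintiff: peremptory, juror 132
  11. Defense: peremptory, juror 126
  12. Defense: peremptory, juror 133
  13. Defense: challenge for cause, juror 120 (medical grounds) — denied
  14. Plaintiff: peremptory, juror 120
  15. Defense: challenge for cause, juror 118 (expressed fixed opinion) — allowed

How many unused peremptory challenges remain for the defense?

0

Defense allotment: 4 base + 2 multi-party = 6.
Defense peremptories used: #127, #124, #128, #116, #126, #133 — 6 (for-cause on #121, #121, #132, #120, #118 don't count).
Remaining: 6 − 6 = 0.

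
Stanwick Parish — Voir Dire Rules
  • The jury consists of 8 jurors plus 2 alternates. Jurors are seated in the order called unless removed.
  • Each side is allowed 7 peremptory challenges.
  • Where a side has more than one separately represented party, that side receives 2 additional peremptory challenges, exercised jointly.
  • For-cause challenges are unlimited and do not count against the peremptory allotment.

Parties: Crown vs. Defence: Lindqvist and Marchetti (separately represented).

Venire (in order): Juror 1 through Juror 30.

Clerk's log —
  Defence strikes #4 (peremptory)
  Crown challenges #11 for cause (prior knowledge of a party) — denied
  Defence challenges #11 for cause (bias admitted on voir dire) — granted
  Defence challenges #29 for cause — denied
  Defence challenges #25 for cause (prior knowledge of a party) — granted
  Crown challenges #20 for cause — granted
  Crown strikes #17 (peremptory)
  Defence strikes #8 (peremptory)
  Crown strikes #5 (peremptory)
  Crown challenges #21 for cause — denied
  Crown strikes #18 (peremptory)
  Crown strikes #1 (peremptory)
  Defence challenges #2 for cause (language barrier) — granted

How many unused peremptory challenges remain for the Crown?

Crown allotment: 7.
Crown peremptories used: #17, #5, #18, #1 — 4 (for-cause on #11, #20, #21 don't count).
Remaining: 7 − 4 = 3.

3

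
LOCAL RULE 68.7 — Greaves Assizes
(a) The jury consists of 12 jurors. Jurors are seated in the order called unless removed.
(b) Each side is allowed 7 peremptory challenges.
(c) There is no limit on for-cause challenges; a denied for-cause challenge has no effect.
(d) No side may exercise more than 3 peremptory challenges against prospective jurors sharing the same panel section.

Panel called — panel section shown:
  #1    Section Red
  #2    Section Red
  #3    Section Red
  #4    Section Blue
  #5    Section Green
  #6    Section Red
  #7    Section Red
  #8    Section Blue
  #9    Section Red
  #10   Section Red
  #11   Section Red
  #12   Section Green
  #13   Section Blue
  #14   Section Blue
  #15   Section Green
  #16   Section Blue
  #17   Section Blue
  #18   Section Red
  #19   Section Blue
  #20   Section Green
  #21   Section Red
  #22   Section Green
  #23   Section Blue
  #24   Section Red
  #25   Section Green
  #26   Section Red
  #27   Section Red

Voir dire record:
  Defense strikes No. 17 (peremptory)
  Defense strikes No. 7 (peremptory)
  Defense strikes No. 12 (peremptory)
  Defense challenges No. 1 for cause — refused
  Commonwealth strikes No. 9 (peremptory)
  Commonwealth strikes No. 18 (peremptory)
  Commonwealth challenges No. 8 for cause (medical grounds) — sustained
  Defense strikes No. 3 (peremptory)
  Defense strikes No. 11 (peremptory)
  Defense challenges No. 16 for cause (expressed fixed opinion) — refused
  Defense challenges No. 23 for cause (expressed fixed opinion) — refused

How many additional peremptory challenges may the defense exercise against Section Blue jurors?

2

Defense peremptories so far: #17, #7, #12, #3, #11 — 5 of 7 used, 2 left overall.
Against Section Blue: #17 — 1 used; per-section cap 3 leaves 2.
Binding limit: min(2, 2) = 2.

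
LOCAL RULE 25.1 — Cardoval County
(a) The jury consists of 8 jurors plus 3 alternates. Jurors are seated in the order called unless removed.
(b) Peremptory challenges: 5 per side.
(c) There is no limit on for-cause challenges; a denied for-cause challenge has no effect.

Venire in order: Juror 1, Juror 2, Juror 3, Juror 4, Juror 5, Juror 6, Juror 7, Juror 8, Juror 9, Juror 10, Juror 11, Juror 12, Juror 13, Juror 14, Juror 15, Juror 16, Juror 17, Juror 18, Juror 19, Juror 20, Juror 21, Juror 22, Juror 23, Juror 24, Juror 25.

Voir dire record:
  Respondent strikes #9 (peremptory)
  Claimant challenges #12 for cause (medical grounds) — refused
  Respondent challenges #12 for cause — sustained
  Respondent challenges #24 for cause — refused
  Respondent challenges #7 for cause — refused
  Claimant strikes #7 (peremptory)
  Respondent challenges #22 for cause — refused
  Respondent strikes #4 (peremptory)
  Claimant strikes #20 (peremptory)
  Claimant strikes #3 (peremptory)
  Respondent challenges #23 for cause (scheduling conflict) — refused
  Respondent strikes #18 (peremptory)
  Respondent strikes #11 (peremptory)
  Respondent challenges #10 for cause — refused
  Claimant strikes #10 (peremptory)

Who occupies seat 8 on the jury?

15

Removed: #3, #4, #7, #9, #10, #11, #12, #18, #20. (#22, #23, #24 stay — for-cause denied.)
Filling seats in venire order through position 8: #1, #2, #5, #6, #8, #13, #14, #15.
So seat 8 is #15.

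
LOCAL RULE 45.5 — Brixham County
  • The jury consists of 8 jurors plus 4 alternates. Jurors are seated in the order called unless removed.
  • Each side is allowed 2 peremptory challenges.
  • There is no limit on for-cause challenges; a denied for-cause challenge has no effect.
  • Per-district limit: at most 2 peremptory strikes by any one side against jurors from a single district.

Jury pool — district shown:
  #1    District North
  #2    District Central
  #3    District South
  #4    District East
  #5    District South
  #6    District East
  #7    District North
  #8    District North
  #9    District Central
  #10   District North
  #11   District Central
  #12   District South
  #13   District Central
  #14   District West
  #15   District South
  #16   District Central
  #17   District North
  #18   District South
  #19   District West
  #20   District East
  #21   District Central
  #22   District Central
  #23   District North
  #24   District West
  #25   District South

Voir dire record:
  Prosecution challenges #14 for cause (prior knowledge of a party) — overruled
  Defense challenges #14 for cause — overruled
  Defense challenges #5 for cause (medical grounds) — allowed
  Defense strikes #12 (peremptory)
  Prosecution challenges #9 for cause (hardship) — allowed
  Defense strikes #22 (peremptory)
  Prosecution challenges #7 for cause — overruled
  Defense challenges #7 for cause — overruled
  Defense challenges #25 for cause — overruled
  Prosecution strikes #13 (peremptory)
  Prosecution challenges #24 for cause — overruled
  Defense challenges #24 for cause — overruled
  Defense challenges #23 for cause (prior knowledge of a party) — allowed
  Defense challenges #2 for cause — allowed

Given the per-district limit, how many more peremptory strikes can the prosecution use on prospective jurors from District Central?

1

Prosecution peremptories so far: #13 — 1 of 2 used, 1 left overall.
Against District Central: #13 — 1 used; per-district cap 2 leaves 1.
Binding limit: min(1, 1) = 1.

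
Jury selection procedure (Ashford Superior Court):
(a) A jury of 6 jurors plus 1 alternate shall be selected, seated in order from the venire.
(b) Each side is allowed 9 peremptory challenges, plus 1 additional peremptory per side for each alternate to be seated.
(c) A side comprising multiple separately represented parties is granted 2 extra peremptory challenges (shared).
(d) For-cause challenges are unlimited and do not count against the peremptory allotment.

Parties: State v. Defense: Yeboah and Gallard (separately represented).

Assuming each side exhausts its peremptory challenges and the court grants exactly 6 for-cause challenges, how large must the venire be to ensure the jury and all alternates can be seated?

Seats to fill: 6 + 1 alternates = 7.
Peremptories — State: 9 + 1×1 = 10; Defense: 9 + 1×1 + 2 = 12; total 22.
For-cause removals: 6.
Minimum venire: 7 + 22 + 6 = 35.

35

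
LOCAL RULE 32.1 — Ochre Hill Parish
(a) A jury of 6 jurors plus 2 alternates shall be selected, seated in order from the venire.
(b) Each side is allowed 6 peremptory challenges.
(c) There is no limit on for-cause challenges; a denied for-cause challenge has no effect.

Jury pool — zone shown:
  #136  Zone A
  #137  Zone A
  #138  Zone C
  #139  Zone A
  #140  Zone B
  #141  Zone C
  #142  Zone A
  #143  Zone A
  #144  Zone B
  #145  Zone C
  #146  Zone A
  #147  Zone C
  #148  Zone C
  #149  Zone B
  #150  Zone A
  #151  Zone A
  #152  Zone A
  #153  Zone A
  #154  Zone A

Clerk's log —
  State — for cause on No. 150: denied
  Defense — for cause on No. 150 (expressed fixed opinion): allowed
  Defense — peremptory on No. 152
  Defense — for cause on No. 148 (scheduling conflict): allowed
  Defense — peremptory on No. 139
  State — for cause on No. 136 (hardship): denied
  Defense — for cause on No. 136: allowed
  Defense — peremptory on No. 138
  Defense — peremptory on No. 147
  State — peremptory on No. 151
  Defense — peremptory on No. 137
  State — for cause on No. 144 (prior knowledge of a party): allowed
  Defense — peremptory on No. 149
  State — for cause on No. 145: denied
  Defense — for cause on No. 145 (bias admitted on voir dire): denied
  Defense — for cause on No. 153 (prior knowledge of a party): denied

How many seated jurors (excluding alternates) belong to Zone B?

Removed: #136, #137, #138, #139, #144, #147, #148, #149, #150, #151, #152.
Seated jurors 1–6: #140, #141, #142, #143, #145, #146 (alternates #153, #154 not counted).
Of those, in Zone B: #140 → 1.

1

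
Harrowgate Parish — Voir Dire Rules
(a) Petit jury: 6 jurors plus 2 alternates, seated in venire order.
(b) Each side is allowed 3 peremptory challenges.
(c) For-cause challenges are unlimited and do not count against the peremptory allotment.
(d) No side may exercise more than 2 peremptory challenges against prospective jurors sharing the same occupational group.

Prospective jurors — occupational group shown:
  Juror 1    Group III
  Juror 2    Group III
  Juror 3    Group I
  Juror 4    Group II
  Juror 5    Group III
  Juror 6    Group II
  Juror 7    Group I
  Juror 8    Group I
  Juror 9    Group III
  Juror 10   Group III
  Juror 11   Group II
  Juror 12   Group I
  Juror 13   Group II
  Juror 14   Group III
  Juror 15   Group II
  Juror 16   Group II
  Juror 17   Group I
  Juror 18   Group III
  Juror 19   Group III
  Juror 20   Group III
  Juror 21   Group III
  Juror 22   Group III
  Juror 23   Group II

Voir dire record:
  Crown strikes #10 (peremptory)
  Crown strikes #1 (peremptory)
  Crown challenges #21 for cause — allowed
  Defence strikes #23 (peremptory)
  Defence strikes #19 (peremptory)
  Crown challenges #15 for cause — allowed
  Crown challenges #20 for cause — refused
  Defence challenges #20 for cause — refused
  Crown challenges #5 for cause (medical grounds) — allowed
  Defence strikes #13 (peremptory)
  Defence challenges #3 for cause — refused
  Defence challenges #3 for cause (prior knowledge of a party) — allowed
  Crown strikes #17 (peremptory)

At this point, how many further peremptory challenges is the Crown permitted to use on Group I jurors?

Crown peremptories so far: #10, #1, #17 — 3 of 3 used, 0 left overall.
Against Group I: #17 — 1 used; per-group cap 2 leaves 1.
Binding limit: min(0, 1) = 0.

0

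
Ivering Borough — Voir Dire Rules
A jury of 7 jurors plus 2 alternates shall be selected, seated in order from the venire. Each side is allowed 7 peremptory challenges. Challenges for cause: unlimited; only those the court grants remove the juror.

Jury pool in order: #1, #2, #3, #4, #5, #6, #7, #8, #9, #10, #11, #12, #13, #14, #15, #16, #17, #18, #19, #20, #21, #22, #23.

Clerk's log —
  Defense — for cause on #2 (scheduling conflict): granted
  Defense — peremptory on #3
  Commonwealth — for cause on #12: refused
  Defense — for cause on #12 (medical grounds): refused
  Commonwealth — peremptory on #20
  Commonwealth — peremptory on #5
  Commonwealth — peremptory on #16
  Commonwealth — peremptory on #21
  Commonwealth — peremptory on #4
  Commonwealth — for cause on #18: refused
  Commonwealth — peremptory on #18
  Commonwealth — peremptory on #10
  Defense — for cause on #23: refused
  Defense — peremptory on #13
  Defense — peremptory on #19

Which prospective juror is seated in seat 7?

12

Removed: #2, #3, #4, #5, #10, #13, #16, #18, #19, #20, #21. (#12, #23 stay — for-cause denied.)
Seating in order: seats 1–7 → #1, #6, #7, #8, #9, #11, #12; alternates → #14, #15.
So seat 7 is #12.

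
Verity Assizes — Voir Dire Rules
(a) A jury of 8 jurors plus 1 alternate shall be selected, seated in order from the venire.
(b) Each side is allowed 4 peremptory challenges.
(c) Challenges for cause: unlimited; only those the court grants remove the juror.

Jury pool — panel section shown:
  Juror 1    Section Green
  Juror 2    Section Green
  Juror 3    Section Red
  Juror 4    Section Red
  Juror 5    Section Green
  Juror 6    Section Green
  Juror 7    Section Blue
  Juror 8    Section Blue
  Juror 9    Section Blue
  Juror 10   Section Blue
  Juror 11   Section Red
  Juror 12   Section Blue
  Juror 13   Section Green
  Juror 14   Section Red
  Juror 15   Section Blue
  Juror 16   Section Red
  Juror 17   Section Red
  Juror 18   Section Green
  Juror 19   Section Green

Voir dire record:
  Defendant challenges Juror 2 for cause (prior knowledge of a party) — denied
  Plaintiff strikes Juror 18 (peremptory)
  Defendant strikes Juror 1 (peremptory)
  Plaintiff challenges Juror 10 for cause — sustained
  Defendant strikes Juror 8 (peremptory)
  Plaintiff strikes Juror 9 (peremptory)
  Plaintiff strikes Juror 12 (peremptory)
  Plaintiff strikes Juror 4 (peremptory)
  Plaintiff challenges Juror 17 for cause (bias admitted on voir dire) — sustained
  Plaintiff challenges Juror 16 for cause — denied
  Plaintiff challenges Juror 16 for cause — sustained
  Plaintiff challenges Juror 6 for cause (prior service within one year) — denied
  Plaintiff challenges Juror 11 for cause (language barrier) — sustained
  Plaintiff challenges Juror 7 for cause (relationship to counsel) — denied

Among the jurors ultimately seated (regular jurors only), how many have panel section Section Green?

Removed: #1, #4, #8, #9, #10, #11, #12, #16, #17, #18.
Seated jurors 1–8: #2, #3, #5, #6, #7, #13, #14, #15 (alternates #19 not counted).
Of those, in Section Green: #2, #5, #6, #13 → 4.

4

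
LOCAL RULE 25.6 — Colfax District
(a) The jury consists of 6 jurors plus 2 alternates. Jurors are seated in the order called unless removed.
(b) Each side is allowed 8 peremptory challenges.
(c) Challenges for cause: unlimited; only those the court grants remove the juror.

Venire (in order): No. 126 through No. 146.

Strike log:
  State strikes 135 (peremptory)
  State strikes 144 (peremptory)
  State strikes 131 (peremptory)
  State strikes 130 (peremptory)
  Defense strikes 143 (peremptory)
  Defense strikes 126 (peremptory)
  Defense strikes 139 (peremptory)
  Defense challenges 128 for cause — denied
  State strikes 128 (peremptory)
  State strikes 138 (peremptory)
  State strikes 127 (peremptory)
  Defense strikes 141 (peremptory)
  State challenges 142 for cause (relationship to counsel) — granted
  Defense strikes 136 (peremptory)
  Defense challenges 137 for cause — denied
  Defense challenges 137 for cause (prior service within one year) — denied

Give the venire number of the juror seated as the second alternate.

Removed: #126, #127, #128, #130, #131, #135, #136, #138, #139, #141, #142, #143, #144. (#137 stays — for-cause denied.)
Filling seats in venire order through position 8: #129, #132, #133, #134, #137, #140, #145, #146.
So alternate 2 is #146.

146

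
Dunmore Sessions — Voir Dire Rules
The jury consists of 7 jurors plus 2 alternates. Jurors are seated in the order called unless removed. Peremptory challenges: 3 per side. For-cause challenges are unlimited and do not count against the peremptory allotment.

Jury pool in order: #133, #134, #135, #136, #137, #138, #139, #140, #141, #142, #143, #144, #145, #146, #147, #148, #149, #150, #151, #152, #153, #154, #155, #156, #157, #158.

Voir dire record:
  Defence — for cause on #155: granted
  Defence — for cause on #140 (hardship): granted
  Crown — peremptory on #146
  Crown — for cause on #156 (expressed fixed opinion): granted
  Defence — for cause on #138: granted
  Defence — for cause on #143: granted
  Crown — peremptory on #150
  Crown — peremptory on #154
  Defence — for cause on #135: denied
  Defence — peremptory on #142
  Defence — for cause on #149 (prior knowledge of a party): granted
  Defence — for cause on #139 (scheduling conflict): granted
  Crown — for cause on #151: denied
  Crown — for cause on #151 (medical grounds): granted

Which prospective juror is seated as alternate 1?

Removed: #138, #139, #140, #142, #143, #146, #149, #150, #151, #154, #155, #156. (#135 stays — for-cause denied.)
Filling seats in venire order through position 8: #133, #134, #135, #136, #137, #141, #144, #145.
So alternate 1 is #145.

145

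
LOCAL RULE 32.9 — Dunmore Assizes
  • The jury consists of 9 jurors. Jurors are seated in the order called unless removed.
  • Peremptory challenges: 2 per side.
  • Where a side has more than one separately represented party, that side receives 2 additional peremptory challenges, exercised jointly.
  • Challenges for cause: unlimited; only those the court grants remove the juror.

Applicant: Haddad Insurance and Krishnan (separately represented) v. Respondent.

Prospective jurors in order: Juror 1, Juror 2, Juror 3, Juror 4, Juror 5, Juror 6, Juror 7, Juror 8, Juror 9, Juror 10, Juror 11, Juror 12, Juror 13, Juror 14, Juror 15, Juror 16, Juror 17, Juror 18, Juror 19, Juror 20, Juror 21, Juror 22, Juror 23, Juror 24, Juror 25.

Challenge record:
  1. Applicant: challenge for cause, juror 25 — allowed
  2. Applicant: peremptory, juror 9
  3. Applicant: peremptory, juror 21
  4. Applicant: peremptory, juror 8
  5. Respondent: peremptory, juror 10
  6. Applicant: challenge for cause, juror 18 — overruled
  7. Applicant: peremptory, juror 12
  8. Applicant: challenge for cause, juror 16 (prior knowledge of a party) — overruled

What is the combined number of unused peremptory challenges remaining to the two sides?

1

Applicant allotment: 2 base + 2 multi-party = 4. Respondent allotment: 2.
Applicant peremptories used: #9, #21, #8, #12 — 4 (for-cause on #25, #18, #16 don't count).
Respondent peremptories used: #10 — 1.
Remaining: (4 − 4) + (2 − 1) = 1.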